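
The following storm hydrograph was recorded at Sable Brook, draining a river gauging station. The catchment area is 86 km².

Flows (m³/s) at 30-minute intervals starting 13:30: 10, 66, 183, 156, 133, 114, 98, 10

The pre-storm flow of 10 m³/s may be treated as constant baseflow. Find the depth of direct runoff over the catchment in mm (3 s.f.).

Direct runoff: 0.0, 56.0, 173.0, 146.0, 123.0, 104.0, 88.0, 0.0 m³/s; ΣQ_DR = 690.0 m³/s.
V = ΣQ_DR · Δt = 690.0 × 1800 s = 1.242 × 10^6 m³.
Over A = 86 km², depth = V / A = 14.4 mm.

d ≈ 14.4 mm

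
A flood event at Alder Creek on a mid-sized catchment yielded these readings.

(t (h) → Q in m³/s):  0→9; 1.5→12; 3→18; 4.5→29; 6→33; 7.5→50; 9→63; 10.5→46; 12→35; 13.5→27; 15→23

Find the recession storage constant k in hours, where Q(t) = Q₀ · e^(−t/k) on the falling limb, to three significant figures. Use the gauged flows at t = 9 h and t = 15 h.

k ≈ 5.95 h

On the falling limb, Q drops from 63 to 23 m³/s between t = 9 h and t = 15 h (Δt = 6 h).
k = −Δt / ln(Q₂/Q₁) = −6 / ln(23/63) = 5.95 h.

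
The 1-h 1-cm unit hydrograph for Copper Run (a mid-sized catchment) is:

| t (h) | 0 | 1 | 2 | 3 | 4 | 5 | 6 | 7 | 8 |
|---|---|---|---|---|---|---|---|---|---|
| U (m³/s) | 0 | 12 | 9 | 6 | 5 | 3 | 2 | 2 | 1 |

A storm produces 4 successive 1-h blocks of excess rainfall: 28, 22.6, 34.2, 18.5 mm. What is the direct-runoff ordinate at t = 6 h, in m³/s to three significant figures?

Q ≈ 40.6 m³/s

By discrete convolution, Q_j = Σ (P_i / 10 mm) · U_{j−i}.
At t = 6 h (j=6): Q = (28/10)·2 + (22.6/10)·3 + (34.2/10)·5 + (18.5/10)·6 = 40.6 m³/s.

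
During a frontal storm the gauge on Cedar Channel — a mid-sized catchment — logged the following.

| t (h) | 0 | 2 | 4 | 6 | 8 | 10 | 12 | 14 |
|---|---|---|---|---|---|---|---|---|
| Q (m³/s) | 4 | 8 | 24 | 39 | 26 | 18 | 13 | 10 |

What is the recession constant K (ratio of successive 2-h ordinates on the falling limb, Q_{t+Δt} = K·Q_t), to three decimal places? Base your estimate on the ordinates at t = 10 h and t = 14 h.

K ≈ 0.745

Using the recession-limb readings at t = 10 h and t = 14 h: Q falls from 18 to 10 m³/s over 2 intervals.
K = (Q₂/Q₁)^(1/2) = (10/18)^(1/2) = 0.745.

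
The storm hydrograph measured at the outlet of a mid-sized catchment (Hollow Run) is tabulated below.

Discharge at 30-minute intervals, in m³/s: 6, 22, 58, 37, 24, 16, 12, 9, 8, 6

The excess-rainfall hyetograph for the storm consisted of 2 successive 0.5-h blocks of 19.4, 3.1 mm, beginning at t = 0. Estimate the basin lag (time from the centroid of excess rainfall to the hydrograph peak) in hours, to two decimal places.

Centroid of excess rainfall: t_c = Σ P_i·t̄_i / ΣP_i = 0.3189 h (block centres at 0.25, 0.75 h).
Hydrograph peak occurs at t = 1 h, so basin lag t_L = 1 − 0.3189 = 0.68 h.

t_L ≈ 0.68 h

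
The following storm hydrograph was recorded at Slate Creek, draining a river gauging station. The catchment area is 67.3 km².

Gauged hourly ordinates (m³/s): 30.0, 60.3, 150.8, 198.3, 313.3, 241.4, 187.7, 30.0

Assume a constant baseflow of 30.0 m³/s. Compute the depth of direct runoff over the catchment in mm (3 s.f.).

d ≈ 52.0 mm

Direct runoff: 0.0, 30.3, 120.8, 168.3, 283.3, 211.4, 157.7, 0.0 m³/s; ΣQ_DR = 971.8 m³/s.
V = ΣQ_DR · Δt = 971.8 × 3600 s = 3.498 × 10^6 m³.
Over A = 67.3 km², depth = V / A = 52.0 mm.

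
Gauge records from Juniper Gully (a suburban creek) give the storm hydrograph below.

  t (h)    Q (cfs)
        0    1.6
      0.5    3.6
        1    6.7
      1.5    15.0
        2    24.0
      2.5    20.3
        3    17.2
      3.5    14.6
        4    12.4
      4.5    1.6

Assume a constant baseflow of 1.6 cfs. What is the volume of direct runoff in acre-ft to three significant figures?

V ≈ 4.17 acre-ft

Direct-runoff ordinates (Q − Q_b): 0.0, 2.0, 5.1, 13.4, 22.4, 18.7, 15.6, 13.0, 10.8, 0.0 cfs.
ΣQ_DR = 101.0 cfs.
With Δt = 0.5 h = 1800 s, V = ΣQ_DR · Δt = 101.0 × 1800 = 1.82 × 10^5 ft³ = 4.17 acre-ft.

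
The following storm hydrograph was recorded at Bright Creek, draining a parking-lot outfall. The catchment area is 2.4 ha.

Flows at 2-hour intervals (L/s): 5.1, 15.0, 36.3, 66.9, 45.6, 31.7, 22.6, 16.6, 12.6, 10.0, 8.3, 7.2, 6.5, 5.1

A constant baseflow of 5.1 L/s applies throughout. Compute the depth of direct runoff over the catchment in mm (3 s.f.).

Direct runoff: 0.0, 9.9, 31.2, 61.8, 40.5, 26.6, 17.5, 11.5, 7.5, 4.9, 3.2, 2.1, 1.4, 0.0 L/s; ΣQ_DR = 218.1 L/s.
V = ΣQ_DR · Δt = 218.1 × 7200 s = 1.570 × 10^6 L.
Over A = 2.4 ha, depth = V / A = 65.4 mm.

d ≈ 65.4 mm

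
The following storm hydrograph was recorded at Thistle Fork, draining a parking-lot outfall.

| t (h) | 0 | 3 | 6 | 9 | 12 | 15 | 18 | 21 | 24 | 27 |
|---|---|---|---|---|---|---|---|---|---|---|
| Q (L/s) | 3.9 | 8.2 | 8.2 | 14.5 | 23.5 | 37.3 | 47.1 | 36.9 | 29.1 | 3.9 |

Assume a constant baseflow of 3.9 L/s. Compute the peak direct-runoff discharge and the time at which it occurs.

Q_p = 43.2 L/s at t = 18 h

Subtracting baseflow gives direct-runoff ordinates: 0.0, 4.3, 4.3, 10.6, 19.6, 33.4, 43.2, 33.0, 25.2, 0.0 L/s.
The maximum is 43.2 L/s, occurring at the reading for t = 18 h.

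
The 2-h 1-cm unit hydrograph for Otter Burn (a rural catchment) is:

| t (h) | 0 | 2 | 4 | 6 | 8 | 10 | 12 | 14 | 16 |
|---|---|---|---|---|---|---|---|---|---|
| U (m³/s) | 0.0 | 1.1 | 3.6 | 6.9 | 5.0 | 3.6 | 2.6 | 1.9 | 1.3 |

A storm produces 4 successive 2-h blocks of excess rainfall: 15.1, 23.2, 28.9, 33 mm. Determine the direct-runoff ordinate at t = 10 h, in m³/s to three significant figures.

Q ≈ 48.9 m³/s

By discrete convolution, Q_j = Σ (P_i / 10 mm) · U_{j−i}.
At t = 10 h (j=5): Q = (15.1/10)·3.6 + (23.2/10)·5.0 + (28.9/10)·6.9 + (33/10)·3.6 = 48.9 m³/s.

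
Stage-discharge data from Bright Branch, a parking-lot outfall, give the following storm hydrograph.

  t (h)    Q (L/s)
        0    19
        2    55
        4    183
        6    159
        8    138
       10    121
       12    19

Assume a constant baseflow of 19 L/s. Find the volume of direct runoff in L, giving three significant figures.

Direct-runoff ordinates (Q − Q_b): 0.0, 36.0, 164.0, 140.0, 119.0, 102.0, 0.0 L/s.
ΣQ_DR = 561.0 L/s.
With Δt = 2 h = 7200 s, V = ΣQ_DR · Δt = 561.0 × 7200 = 4.04 × 10^6 L.

V ≈ 4.04 × 10^6 L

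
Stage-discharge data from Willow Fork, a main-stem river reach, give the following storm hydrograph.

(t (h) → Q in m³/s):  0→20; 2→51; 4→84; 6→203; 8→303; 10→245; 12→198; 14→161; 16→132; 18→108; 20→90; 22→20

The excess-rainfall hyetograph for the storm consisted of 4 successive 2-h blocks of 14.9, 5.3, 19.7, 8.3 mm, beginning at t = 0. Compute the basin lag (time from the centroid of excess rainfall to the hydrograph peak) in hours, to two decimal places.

Centroid of excess rainfall: t_c = Σ P_i·t̄_i / ΣP_i = 3.8880 h (block centres at 1, 3, 5, 7 h).
Hydrograph peak occurs at t = 8 h, so basin lag t_L = 8 − 3.8880 = 4.11 h.

t_L ≈ 4.11 h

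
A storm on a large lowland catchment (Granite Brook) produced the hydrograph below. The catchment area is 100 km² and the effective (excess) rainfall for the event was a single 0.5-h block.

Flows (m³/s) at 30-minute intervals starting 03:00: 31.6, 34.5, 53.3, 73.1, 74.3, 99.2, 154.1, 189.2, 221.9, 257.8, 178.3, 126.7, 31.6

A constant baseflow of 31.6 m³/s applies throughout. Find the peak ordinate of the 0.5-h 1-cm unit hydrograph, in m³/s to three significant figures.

Direct runoff: 0.0, 2.9, 21.7, 41.5, 42.7, 67.6, 122.5, 157.6, 190.3, 226.2, 146.7, 95.1, 0.0 m³/s; ΣQ_DR = 1115 m³/s, peak = 226.2 m³/s.
Runoff depth d = ΣQ_DR·Δt / A = 1115 × 1800 / (100 km²) = 20.07 mm.
The 1-cm UH is the DRH scaled by (10 mm)/d, so U_p = 226.2 × 10/20.07 = 113 m³/s.

U_p ≈ 113 m³/s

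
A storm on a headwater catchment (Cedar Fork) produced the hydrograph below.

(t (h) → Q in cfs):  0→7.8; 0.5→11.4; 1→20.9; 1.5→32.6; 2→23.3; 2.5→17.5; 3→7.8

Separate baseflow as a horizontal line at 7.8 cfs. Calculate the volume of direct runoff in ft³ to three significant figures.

Direct-runoff ordinates (Q − Q_b): 0.0, 3.6, 13.1, 24.8, 15.5, 9.7, 0.0 cfs.
ΣQ_DR = 66.70 cfs.
With Δt = 0.5 h = 1800 s, V = ΣQ_DR · Δt = 66.70 × 1800 = 1.20 × 10^5 ft³.

V ≈ 1.20 × 10^5 ft³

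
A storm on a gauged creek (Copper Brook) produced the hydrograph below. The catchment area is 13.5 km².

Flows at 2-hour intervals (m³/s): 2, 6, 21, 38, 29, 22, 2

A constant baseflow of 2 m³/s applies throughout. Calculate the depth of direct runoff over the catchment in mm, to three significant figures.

Direct runoff: 0.0, 4.0, 19.0, 36.0, 27.0, 20.0, 0.0 m³/s; ΣQ_DR = 106.0 m³/s.
V = ΣQ_DR · Δt = 106.0 × 7200 s = 7.632 × 10^5 m³.
Over A = 13.5 km², depth = V / A = 56.5 mm.

d ≈ 56.5 mm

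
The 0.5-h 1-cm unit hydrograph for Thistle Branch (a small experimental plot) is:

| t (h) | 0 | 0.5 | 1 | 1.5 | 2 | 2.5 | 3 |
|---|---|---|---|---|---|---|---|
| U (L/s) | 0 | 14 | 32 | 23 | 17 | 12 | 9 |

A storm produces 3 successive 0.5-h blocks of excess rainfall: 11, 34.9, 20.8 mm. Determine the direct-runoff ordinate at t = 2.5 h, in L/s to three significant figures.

Q ≈ 120 L/s

By discrete convolution, Q_j = Σ (P_i / 10 mm) · U_{j−i}.
At t = 2.5 h (j=5): Q = (11/10)·12 + (34.9/10)·17 + (20.8/10)·23 = 120 L/s.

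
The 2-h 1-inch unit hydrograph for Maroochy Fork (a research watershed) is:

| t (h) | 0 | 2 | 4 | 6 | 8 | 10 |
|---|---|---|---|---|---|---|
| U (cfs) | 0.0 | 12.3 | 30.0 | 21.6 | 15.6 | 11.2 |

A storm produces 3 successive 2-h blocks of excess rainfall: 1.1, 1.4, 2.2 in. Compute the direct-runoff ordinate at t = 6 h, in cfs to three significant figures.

Q ≈ 92.8 cfs

By discrete convolution, Q_j = Σ (P_i / 1 in) · U_{j−i}.
At t = 6 h (j=3): Q = (1.1/1)·21.6 + (1.4/1)·30.0 + (2.2/1)·12.3 = 92.8 cfs.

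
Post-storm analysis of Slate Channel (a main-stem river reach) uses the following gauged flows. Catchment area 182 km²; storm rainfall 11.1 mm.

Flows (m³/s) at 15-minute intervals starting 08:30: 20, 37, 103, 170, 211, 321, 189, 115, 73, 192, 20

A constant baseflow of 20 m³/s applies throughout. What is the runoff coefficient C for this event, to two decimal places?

ΣQ_DR = 1231 m³/s; V = ΣQ_DR·Δt = 1.108 × 10^6 m³.
Runoff depth d = V / A = 6.087 mm.
C = d / P = 6.087 / 11.1 = 0.55.

C ≈ 0.55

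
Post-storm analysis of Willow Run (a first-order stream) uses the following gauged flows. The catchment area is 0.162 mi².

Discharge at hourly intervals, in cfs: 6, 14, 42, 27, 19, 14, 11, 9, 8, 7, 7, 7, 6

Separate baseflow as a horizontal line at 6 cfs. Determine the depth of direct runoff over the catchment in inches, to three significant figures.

d ≈ 0.947 in

Direct runoff: 0.0, 8.0, 36.0, 21.0, 13.0, 8.0, 5.0, 3.0, 2.0, 1.0, 1.0, 1.0, 0.0 cfs; ΣQ_DR = 99.00 cfs.
V = ΣQ_DR · Δt = 99.00 × 3600 s = 3.564 × 10^5 ft³.
Over A = 0.162 mi², depth = V / A = 0.947 in.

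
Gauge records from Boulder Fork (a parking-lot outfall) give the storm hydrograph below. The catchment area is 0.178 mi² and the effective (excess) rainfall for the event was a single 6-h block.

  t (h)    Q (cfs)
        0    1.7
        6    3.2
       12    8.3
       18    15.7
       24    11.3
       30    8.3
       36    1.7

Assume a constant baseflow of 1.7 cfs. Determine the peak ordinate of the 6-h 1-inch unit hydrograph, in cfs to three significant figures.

U_p ≈ 7.00 cfs

Direct runoff: 0.0, 1.5, 6.6, 14.0, 9.6, 6.6, 0.0 cfs; ΣQ_DR = 38.30 cfs, peak = 14.0 cfs.
Runoff depth d = ΣQ_DR·Δt / A = 38.30 × 21600 / (0.178 mi²) = 2.001 in.
The 1-inch UH is the DRH scaled by (1 in)/d, so U_p = 14.0 × 1/2.001 = 7.00 cfs.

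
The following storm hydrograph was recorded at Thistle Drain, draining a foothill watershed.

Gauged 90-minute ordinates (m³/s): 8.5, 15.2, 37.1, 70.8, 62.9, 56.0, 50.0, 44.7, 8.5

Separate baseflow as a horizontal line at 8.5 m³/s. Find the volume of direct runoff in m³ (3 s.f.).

Direct-runoff ordinates (Q − Q_b): 0.0, 6.7, 28.6, 62.3, 54.4, 47.5, 41.5, 36.2, 0.0 m³/s.
ΣQ_DR = 277.2 m³/s.
With Δt = 1.5 h = 5400 s, V = ΣQ_DR · Δt = 277.2 × 5400 = 1.50 × 10^6 m³.

V ≈ 1.50 × 10^6 m³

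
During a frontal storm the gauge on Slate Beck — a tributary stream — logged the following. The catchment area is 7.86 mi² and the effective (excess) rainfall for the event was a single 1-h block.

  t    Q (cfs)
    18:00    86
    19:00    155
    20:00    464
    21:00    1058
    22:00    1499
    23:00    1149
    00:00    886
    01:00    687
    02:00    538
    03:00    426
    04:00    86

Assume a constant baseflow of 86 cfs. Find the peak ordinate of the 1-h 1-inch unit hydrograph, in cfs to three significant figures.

Direct runoff: 0.0, 69.0, 378.0, 972.0, 1413.0, 1063.0, 800.0, 601.0, 452.0, 340.0, 0.0 cfs; ΣQ_DR = 6088 cfs, peak = 1413.0 cfs.
Runoff depth d = ΣQ_DR·Δt / A = 6088 × 3600 / (7.86 mi²) = 1.200 in.
The 1-inch UH is the DRH scaled by (1 in)/d, so U_p = 1413.0 × 1/1.200 = 1180 cfs.

U_p ≈ 1180 cfs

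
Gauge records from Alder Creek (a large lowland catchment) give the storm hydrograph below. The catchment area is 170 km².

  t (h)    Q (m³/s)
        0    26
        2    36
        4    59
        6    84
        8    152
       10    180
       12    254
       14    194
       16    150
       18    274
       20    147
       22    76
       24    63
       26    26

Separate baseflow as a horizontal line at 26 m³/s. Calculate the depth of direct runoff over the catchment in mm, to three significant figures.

Direct runoff: 0.0, 10.0, 33.0, 58.0, 126.0, 154.0, 228.0, 168.0, 124.0, 248.0, 121.0, 50.0, 37.0, 0.0 m³/s; ΣQ_DR = 1357 m³/s.
V = ΣQ_DR · Δt = 1357 × 7200 s = 9.770 × 10^6 m³.
Over A = 170 km², depth = V / A = 57.5 mm.

d ≈ 57.5 mm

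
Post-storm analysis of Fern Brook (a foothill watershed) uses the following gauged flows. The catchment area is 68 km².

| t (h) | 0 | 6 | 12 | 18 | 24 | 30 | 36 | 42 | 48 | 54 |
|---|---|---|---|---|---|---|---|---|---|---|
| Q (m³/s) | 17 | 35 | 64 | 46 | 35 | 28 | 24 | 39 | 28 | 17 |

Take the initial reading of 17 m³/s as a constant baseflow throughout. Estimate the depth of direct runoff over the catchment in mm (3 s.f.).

Direct runoff: 0.0, 18.0, 47.0, 29.0, 18.0, 11.0, 7.0, 22.0, 11.0, 0.0 m³/s; ΣQ_DR = 163.0 m³/s.
V = ΣQ_DR · Δt = 163.0 × 21600 s = 3.521 × 10^6 m³.
Over A = 68 km², depth = V / A = 51.8 mm.

d ≈ 51.8 mm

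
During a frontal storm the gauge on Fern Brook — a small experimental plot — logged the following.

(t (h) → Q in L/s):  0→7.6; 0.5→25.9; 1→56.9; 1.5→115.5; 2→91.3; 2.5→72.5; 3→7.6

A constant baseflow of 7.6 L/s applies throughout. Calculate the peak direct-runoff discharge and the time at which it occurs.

Q_p = 107.9 L/s at t = 1.5 h

Subtracting baseflow gives direct-runoff ordinates: 0.0, 18.3, 49.3, 107.9, 83.7, 64.9, 0.0 L/s.
The maximum is 107.9 L/s, occurring at the reading for t = 1.5 h.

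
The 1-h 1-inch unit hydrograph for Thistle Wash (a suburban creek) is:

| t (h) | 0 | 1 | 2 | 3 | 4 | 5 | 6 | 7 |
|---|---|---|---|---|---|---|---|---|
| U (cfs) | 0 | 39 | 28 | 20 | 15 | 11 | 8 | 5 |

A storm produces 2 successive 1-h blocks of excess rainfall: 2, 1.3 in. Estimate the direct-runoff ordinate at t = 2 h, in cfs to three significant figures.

By discrete convolution, Q_j = Σ (P_i / 1 in) · U_{j−i}.
At t = 2 h (j=2): Q = (2/1)·28 + (1.3/1)·39 = 107 cfs.

Q ≈ 107 cfs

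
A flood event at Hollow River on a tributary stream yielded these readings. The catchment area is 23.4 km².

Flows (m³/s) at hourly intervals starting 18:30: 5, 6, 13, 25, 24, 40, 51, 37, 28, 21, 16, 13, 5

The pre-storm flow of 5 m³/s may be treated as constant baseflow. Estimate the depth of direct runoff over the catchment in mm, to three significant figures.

d ≈ 33.7 mm

Direct runoff: 0.0, 1.0, 8.0, 20.0, 19.0, 35.0, 46.0, 32.0, 23.0, 16.0, 11.0, 8.0, 0.0 m³/s; ΣQ_DR = 219.0 m³/s.
V = ΣQ_DR · Δt = 219.0 × 3600 s = 7.884 × 10^5 m³.
Over A = 23.4 km², depth = V / A = 33.7 mm.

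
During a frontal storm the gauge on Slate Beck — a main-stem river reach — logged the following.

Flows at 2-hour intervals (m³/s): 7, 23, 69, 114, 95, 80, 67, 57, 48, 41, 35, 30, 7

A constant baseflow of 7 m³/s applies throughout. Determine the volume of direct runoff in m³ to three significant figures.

Direct-runoff ordinates (Q − Q_b): 0.0, 16.0, 62.0, 107.0, 88.0, 73.0, 60.0, 50.0, 41.0, 34.0, 28.0, 23.0, 0.0 m³/s.
ΣQ_DR = 582.0 m³/s.
With Δt = 2 h = 7200 s, V = ΣQ_DR · Δt = 582.0 × 7200 = 4.19 × 10^6 m³.

V ≈ 4.19 × 10^6 m³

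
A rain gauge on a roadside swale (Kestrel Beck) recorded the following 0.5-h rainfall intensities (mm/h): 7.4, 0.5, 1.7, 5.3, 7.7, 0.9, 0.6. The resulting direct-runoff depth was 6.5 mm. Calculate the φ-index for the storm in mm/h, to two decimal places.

φ ≈ 2.47 mm/h

Only the 3 blocks with intensity above φ contribute runoff: 7.4, 5.3, 7.7 mm/h.
Σ(I−φ)·Δt = d  ⇒  (7.4+5.3+7.7 − 3φ)·0.5 = 6.5
φ = (20.40 − 6.5/0.5) / 3 = 2.47 mm/h.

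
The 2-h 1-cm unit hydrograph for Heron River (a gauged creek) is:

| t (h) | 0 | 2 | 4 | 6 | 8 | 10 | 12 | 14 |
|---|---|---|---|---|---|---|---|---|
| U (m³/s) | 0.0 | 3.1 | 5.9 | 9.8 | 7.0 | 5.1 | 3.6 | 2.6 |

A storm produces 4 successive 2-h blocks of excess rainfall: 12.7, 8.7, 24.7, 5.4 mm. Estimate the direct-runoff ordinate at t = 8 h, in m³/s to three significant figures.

By discrete convolution, Q_j = Σ (P_i / 10 mm) · U_{j−i}.
At t = 8 h (j=4): Q = (12.7/10)·7.0 + (8.7/10)·9.8 + (24.7/10)·5.9 + (5.4/10)·3.1 = 33.7 m³/s.

Q ≈ 33.7 m³/s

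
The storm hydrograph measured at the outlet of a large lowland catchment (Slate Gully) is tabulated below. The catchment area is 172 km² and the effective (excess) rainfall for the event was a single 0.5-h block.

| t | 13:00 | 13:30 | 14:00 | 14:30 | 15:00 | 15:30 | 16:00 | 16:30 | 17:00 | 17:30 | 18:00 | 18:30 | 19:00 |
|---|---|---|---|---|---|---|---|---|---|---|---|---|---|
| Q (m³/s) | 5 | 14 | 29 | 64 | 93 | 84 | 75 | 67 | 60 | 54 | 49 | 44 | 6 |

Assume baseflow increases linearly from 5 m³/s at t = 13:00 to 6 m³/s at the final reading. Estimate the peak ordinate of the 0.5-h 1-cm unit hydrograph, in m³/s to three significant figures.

U_p ≈ 146 m³/s

Direct runoff: 0.00, 8.92, 23.83, 58.75, 87.67, 78.58, 69.50, 61.42, 54.33, 48.25, 43.17, 38.08, 0.00 m³/s; ΣQ_DR = 572.5 m³/s, peak = 87.67 m³/s.
Runoff depth d = ΣQ_DR·Δt / A = 572.5 × 1800 / (172 km²) = 5.991 mm.
The 1-cm UH is the DRH scaled by (10 mm)/d, so U_p = 87.67 × 10/5.991 = 146 m³/s.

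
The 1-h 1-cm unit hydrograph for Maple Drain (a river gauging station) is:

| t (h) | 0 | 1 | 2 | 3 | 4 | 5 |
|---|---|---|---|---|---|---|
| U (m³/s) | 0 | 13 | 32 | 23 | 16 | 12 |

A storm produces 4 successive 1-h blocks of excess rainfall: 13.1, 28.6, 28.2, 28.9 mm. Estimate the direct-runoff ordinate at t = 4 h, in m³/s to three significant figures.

By discrete convolution, Q_j = Σ (P_i / 10 mm) · U_{j−i}.
At t = 4 h (j=4): Q = (13.1/10)·16 + (28.6/10)·23 + (28.2/10)·32 + (28.9/10)·13 = 215 m³/s.

Q ≈ 215 m³/s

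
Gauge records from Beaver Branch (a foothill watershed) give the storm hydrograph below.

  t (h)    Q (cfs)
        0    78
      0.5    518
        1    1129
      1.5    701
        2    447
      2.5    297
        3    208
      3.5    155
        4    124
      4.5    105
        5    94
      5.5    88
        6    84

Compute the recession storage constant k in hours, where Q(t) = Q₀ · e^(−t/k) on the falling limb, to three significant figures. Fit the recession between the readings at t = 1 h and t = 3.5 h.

k ≈ 1.26 h

On the falling limb, Q drops from 1129 to 155 cfs between t = 1 h and t = 3.5 h (Δt = 2.5 h).
k = −Δt / ln(Q₂/Q₁) = −2.5 / ln(155/1129) = 1.26 h.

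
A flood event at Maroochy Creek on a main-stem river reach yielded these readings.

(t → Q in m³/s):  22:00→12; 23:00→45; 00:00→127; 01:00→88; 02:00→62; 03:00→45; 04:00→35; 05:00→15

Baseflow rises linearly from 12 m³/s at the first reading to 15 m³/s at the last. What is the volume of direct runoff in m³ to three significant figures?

V ≈ 1.16 × 10^6 m³

Direct-runoff ordinates (Q − Q_b): 0.00, 32.57, 114.14, 74.71, 48.29, 30.86, 20.43, 0.00 m³/s.
ΣQ_DR = 321.0 m³/s.
With Δt = 1 h = 3600 s, V = ΣQ_DR · Δt = 321.0 × 3600 = 1.16 × 10^6 m³.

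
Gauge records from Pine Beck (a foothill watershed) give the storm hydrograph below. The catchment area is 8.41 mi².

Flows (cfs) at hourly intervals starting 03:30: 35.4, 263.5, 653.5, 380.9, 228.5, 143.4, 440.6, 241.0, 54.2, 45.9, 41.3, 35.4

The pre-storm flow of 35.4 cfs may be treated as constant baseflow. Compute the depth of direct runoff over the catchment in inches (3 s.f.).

Direct runoff: 0.0, 228.1, 618.1, 345.5, 193.1, 108.0, 405.2, 205.6, 18.8, 10.5, 5.9, 0.0 cfs; ΣQ_DR = 2139 cfs.
V = ΣQ_DR · Δt = 2139 × 3600 s = 7.700 × 10^6 ft³.
Over A = 8.41 mi², depth = V / A = 0.394 in.

d ≈ 0.394 in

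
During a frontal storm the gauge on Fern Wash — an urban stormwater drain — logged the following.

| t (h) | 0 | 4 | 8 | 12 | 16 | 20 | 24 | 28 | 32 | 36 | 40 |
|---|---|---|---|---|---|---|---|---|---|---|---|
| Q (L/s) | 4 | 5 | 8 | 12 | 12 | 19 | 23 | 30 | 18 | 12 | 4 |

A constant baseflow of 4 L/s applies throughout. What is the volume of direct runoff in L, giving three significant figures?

V ≈ 1.48 × 10^6 L

Direct-runoff ordinates (Q − Q_b): 0.0, 1.0, 4.0, 8.0, 8.0, 15.0, 19.0, 26.0, 14.0, 8.0, 0.0 L/s.
ΣQ_DR = 103.0 L/s.
With Δt = 4 h = 14400 s, V = ΣQ_DR · Δt = 103.0 × 14400 = 1.48 × 10^6 L.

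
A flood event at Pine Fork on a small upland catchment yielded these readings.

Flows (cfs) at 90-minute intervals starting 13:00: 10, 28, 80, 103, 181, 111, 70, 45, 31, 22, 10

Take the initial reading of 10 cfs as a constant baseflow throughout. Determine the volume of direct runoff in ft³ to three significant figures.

V ≈ 3.14 × 10^6 ft³

Direct-runoff ordinates (Q − Q_b): 0.0, 18.0, 70.0, 93.0, 171.0, 101.0, 60.0, 35.0, 21.0, 12.0, 0.0 cfs.
ΣQ_DR = 581.0 cfs.
With Δt = 1.5 h = 5400 s, V = ΣQ_DR · Δt = 581.0 × 5400 = 3.14 × 10^6 ft³.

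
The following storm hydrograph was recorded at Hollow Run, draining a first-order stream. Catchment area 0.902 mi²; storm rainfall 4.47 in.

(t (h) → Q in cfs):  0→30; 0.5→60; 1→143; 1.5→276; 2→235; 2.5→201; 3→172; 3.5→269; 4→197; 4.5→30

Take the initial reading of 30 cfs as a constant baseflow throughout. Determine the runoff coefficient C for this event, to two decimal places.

C ≈ 0.25

ΣQ_DR = 1313 cfs; V = ΣQ_DR·Δt = 2.363 × 10^6 ft³.
Runoff depth d = V / A = 1.128 in.
C = d / P = 1.128 / 4.47 = 0.25.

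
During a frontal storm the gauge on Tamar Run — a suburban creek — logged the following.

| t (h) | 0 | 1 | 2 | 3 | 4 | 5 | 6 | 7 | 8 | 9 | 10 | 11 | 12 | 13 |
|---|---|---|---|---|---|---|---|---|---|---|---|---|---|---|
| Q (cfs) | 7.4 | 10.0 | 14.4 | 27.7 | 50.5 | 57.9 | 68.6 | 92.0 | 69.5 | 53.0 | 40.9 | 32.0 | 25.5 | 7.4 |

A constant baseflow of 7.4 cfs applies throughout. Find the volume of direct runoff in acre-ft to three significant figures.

V ≈ 37.5 acre-ft

Direct-runoff ordinates (Q − Q_b): 0.0, 2.6, 7.0, 20.3, 43.1, 50.5, 61.2, 84.6, 62.1, 45.6, 33.5, 24.6, 18.1, 0.0 cfs.
ΣQ_DR = 453.2 cfs.
With Δt = 1 h = 3600 s, V = ΣQ_DR · Δt = 453.2 × 3600 = 1.63 × 10^6 ft³ = 37.5 acre-ft.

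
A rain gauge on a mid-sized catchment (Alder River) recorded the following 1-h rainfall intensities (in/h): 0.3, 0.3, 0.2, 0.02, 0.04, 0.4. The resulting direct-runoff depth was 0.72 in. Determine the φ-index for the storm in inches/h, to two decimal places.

φ ≈ 0.12 in/h

Only the 4 blocks with intensity above φ contribute runoff: 0.3, 0.3, 0.2, 0.4 in/h.
Σ(I−φ)·Δt = d  ⇒  (0.3+0.3+0.2+0.4 − 4φ)·1 = 0.72
φ = (1.200 − 0.72/1) / 4 = 0.12 in/h.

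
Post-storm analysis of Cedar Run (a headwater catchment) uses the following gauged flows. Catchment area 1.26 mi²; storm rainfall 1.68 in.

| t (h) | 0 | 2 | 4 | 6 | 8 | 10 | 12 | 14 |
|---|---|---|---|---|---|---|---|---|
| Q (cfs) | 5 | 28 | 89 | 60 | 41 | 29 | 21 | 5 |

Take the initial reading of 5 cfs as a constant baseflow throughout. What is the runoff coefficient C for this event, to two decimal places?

C ≈ 0.35

ΣQ_DR = 238.0 cfs; V = ΣQ_DR·Δt = 1.714 × 10^6 ft³.
Runoff depth d = V / A = 0.5854 in.
C = d / P = 0.5854 / 1.68 = 0.35.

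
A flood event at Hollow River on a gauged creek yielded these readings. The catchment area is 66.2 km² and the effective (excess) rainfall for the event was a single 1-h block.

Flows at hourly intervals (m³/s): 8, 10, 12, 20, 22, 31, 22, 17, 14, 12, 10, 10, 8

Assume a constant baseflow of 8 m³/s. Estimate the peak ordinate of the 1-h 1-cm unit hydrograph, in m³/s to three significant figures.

Direct runoff: 0.0, 2.0, 4.0, 12.0, 14.0, 23.0, 14.0, 9.0, 6.0, 4.0, 2.0, 2.0, 0.0 m³/s; ΣQ_DR = 92.00 m³/s, peak = 23.0 m³/s.
Runoff depth d = ΣQ_DR·Δt / A = 92.00 × 3600 / (66.2 km²) = 5.003 mm.
The 1-cm UH is the DRH scaled by (10 mm)/d, so U_p = 23.0 × 10/5.003 = 46.0 m³/s.

U_p ≈ 46.0 m³/s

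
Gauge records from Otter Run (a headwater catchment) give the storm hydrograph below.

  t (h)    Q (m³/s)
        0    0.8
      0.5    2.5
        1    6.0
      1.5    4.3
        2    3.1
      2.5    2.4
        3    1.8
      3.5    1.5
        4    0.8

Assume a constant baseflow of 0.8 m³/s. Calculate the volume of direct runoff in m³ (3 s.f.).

V ≈ 28800 m³

Direct-runoff ordinates (Q − Q_b): 0.0, 1.7, 5.2, 3.5, 2.3, 1.6, 1.0, 0.7, 0.0 m³/s.
ΣQ_DR = 16.00 m³/s.
With Δt = 0.5 h = 1800 s, V = ΣQ_DR · Δt = 16.00 × 1800 = 28800 m³.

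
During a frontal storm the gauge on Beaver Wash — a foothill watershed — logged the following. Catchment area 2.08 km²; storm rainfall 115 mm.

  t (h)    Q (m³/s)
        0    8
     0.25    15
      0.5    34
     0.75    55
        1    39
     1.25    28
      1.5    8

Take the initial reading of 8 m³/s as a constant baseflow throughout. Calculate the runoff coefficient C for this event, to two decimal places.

C ≈ 0.49

ΣQ_DR = 131.0 m³/s; V = ΣQ_DR·Δt = 1.179 × 10^5 m³.
Runoff depth d = V / A = 56.68 mm.
C = d / P = 56.68 / 115 = 0.49.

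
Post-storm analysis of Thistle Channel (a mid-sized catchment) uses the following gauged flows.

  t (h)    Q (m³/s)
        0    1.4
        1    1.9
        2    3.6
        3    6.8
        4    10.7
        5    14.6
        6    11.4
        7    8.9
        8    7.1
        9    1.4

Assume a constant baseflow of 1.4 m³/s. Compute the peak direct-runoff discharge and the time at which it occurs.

Subtracting baseflow gives direct-runoff ordinates: 0.0, 0.5, 2.2, 5.4, 9.3, 13.2, 10.0, 7.5, 5.7, 0.0 m³/s.
The maximum is 13.2 m³/s, occurring at the reading for t = 5 h.

Q_p = 13.2 m³/s at t = 5 h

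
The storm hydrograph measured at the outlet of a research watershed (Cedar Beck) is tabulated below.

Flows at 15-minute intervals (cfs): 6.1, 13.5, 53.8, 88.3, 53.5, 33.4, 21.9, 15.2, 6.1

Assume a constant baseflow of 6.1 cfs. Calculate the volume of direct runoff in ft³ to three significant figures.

Direct-runoff ordinates (Q − Q_b): 0.0, 7.4, 47.7, 82.2, 47.4, 27.3, 15.8, 9.1, 0.0 cfs.
ΣQ_DR = 236.9 cfs.
With Δt = 0.25 h = 900 s, V = ΣQ_DR · Δt = 236.9 × 900 = 2.13 × 10^5 ft³.

V ≈ 2.13 × 10^5 ft³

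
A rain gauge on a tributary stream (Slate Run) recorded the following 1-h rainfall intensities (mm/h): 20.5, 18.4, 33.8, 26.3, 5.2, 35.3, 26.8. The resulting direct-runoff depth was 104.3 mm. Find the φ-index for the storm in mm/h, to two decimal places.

Only the 6 blocks with intensity above φ contribute runoff: 20.5, 18.4, 33.8, 26.3, 35.3, 26.8 mm/h.
Σ(I−φ)·Δt = d  ⇒  (20.5+18.4+33.8+26.3+35.3+26.8 − 6φ)·1 = 104.3
φ = (161.1 − 104.3/1) / 6 = 9.47 mm/h.

φ ≈ 9.47 mm/h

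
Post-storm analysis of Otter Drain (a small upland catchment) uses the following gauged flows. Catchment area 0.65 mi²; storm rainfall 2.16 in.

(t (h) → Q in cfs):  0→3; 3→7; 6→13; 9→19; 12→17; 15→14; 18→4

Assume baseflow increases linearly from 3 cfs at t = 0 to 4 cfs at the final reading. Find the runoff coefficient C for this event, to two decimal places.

ΣQ_DR = 52.50 cfs; V = ΣQ_DR·Δt = 5.670 × 10^5 ft³.
Runoff depth d = V / A = 0.3755 in.
C = d / P = 0.3755 / 2.16 = 0.17.

C ≈ 0.17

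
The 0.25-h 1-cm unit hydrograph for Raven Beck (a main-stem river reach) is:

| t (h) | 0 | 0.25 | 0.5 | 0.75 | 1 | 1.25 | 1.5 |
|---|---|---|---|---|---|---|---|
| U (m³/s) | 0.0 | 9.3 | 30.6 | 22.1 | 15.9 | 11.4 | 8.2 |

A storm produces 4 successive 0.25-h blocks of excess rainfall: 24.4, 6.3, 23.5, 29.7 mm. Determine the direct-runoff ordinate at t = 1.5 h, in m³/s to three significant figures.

Q ≈ 130 m³/s

By discrete convolution, Q_j = Σ (P_i / 10 mm) · U_{j−i}.
At t = 1.5 h (j=6): Q = (24.4/10)·8.2 + (6.3/10)·11.4 + (23.5/10)·15.9 + (29.7/10)·22.1 = 130 m³/s.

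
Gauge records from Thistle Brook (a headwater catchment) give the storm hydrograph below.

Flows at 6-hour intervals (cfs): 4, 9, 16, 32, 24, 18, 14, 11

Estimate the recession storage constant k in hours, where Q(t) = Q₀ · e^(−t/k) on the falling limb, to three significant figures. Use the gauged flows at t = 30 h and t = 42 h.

On the falling limb, Q drops from 18 to 11 cfs between t = 30 h and t = 42 h (Δt = 12 h).
k = −Δt / ln(Q₂/Q₁) = −12 / ln(11/18) = 24.4 h.

k ≈ 24.4 h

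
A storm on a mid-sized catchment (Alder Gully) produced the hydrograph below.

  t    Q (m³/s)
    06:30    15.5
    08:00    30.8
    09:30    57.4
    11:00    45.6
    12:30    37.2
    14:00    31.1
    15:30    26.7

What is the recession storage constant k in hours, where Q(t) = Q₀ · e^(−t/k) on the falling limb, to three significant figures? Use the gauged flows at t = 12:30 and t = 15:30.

On the falling limb, Q drops from 37.2 to 26.7 m³/s between t = 12:30 and t = 15:30 (Δt = 3 h).
k = −Δt / ln(Q₂/Q₁) = −3 / ln(26.7/37.2) = 9.05 h.

k ≈ 9.05 h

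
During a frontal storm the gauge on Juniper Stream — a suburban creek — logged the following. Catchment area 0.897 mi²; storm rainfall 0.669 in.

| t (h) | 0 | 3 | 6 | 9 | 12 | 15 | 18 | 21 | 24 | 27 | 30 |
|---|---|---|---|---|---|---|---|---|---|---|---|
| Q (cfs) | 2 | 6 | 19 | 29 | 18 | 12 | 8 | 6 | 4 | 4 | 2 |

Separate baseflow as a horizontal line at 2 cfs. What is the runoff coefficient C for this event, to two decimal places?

C ≈ 0.68

ΣQ_DR = 88.00 cfs; V = ΣQ_DR·Δt = 9.504 × 10^5 ft³.
Runoff depth d = V / A = 0.4561 in.
C = d / P = 0.4561 / 0.669 = 0.68.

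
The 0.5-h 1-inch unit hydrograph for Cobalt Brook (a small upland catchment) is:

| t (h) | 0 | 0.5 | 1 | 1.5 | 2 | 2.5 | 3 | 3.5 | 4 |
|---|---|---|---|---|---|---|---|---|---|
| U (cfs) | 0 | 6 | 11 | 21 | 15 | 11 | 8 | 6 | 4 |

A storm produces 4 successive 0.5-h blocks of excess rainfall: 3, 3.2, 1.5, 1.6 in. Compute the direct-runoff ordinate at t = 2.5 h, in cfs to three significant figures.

By discrete convolution, Q_j = Σ (P_i / 1 in) · U_{j−i}.
At t = 2.5 h (j=5): Q = (3/1)·11 + (3.2/1)·15 + (1.5/1)·21 + (1.6/1)·11 = 130 cfs.

Q ≈ 130 cfs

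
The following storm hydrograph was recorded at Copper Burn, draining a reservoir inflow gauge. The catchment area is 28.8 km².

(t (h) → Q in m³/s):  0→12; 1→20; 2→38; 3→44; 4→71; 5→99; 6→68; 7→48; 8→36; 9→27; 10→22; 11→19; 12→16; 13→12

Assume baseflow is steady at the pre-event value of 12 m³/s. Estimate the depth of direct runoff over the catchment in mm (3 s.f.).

Direct runoff: 0.0, 8.0, 26.0, 32.0, 59.0, 87.0, 56.0, 36.0, 24.0, 15.0, 10.0, 7.0, 4.0, 0.0 m³/s; ΣQ_DR = 364.0 m³/s.
V = ΣQ_DR · Δt = 364.0 × 3600 s = 1.310 × 10^6 m³.
Over A = 28.8 km², depth = V / A = 45.5 mm.

d ≈ 45.5 mm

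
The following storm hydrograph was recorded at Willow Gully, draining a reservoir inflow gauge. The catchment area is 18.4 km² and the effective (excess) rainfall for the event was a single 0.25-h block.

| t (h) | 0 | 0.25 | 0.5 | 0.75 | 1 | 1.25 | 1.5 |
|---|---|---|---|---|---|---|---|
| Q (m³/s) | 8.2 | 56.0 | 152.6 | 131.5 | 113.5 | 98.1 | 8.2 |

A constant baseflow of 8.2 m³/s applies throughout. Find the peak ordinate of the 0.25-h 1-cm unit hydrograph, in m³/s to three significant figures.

U_p ≈ 57.8 m³/s

Direct runoff: 0.0, 47.8, 144.4, 123.3, 105.3, 89.9, 0.0 m³/s; ΣQ_DR = 510.7 m³/s, peak = 144.4 m³/s.
Runoff depth d = ΣQ_DR·Δt / A = 510.7 × 900 / (18.4 km²) = 24.98 mm.
The 1-cm UH is the DRH scaled by (10 mm)/d, so U_p = 144.4 × 10/24.98 = 57.8 m³/s.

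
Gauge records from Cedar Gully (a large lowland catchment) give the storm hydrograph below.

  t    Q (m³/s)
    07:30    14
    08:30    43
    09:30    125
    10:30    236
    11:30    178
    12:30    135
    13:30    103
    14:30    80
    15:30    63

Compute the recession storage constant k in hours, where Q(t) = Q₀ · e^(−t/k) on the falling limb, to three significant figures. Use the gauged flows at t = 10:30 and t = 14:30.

On the falling limb, Q drops from 236 to 80 m³/s between t = 10:30 and t = 14:30 (Δt = 4 h).
k = −Δt / ln(Q₂/Q₁) = −4 / ln(80/236) = 3.70 h.

k ≈ 3.70 h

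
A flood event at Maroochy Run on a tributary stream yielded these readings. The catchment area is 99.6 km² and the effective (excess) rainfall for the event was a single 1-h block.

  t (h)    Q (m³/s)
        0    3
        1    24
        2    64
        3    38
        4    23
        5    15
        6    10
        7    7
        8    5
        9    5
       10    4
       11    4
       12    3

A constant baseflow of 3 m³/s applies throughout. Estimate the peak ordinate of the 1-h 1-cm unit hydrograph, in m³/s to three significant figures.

U_p ≈ 102 m³/s

Direct runoff: 0.0, 21.0, 61.0, 35.0, 20.0, 12.0, 7.0, 4.0, 2.0, 2.0, 1.0, 1.0, 0.0 m³/s; ΣQ_DR = 166.0 m³/s, peak = 61.0 m³/s.
Runoff depth d = ΣQ_DR·Δt / A = 166.0 × 3600 / (99.6 km²) = 6.000 mm.
The 1-cm UH is the DRH scaled by (10 mm)/d, so U_p = 61.0 × 10/6.000 = 102 m³/s.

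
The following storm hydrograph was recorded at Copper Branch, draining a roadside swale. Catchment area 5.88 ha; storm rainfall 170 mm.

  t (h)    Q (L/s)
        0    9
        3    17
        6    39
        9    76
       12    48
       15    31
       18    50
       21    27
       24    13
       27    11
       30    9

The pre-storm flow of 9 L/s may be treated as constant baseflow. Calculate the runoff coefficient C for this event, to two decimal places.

C ≈ 0.25

ΣQ_DR = 231.0 L/s; V = ΣQ_DR·Δt = 2.495 × 10^6 L.
Runoff depth d = V / A = 42.43 mm.
C = d / P = 42.43 / 170 = 0.25.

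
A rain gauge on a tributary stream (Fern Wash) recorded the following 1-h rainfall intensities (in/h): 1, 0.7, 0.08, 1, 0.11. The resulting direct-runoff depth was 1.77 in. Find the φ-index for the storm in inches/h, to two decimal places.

Only the 3 blocks with intensity above φ contribute runoff: 1, 0.7, 1 in/h.
Σ(I−φ)·Δt = d  ⇒  (1+0.7+1 − 3φ)·1 = 1.77
φ = (2.700 − 1.77/1) / 3 = 0.31 in/h.

φ ≈ 0.31 in/h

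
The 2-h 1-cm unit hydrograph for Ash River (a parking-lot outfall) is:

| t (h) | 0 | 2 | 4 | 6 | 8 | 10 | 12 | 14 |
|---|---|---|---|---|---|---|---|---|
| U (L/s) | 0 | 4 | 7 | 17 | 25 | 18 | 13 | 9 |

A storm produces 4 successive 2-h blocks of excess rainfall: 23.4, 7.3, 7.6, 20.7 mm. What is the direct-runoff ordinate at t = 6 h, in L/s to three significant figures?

Q ≈ 47.9 L/s

By discrete convolution, Q_j = Σ (P_i / 10 mm) · U_{j−i}.
At t = 6 h (j=3): Q = (23.4/10)·17 + (7.3/10)·7 + (7.6/10)·4 + (20.7/10)·0 = 47.9 L/s.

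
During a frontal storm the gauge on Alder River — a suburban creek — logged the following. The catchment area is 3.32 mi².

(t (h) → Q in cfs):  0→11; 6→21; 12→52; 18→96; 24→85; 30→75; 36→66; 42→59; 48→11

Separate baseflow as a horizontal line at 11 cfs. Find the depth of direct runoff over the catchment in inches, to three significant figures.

d ≈ 1.06 in

Direct runoff: 0.0, 10.0, 41.0, 85.0, 74.0, 64.0, 55.0, 48.0, 0.0 cfs; ΣQ_DR = 377.0 cfs.
V = ΣQ_DR · Δt = 377.0 × 21600 s = 8.143 × 10^6 ft³.
Over A = 3.32 mi², depth = V / A = 1.06 in.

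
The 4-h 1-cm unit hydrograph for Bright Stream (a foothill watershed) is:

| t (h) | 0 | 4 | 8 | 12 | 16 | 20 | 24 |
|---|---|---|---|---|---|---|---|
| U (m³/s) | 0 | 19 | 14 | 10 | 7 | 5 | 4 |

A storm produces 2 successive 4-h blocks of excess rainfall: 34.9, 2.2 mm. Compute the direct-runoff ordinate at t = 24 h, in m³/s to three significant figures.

Q ≈ 15.1 m³/s

By discrete convolution, Q_j = Σ (P_i / 10 mm) · U_{j−i}.
At t = 24 h (j=6): Q = (34.9/10)·4 + (2.2/10)·5 = 15.1 m³/s.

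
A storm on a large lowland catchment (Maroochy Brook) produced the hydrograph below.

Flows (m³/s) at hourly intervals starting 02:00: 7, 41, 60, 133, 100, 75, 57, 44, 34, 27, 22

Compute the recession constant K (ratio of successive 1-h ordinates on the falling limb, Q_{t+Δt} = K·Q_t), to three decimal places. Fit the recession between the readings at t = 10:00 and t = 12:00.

K ≈ 0.804

Using the recession-limb readings at t = 10:00 and t = 12:00: Q falls from 34 to 22 m³/s over 2 intervals.
K = (Q₂/Q₁)^(1/2) = (22/34)^(1/2) = 0.804.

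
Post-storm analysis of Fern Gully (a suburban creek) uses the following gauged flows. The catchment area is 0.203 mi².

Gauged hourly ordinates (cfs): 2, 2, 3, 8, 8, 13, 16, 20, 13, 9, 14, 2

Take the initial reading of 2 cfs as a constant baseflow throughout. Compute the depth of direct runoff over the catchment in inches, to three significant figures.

Direct runoff: 0.0, 0.0, 1.0, 6.0, 6.0, 11.0, 14.0, 18.0, 11.0, 7.0, 12.0, 0.0 cfs; ΣQ_DR = 86.00 cfs.
V = ΣQ_DR · Δt = 86.00 × 3600 s = 3.096 × 10^5 ft³.
Over A = 0.203 mi², depth = V / A = 0.656 in.

d ≈ 0.656 in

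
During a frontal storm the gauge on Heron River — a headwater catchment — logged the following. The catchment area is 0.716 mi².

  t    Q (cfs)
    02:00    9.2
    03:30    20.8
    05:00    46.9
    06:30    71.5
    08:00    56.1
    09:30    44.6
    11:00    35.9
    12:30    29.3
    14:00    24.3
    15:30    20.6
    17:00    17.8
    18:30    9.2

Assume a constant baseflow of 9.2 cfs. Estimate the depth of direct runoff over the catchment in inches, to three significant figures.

Direct runoff: 0.0, 11.6, 37.7, 62.3, 46.9, 35.4, 26.7, 20.1, 15.1, 11.4, 8.6, 0.0 cfs; ΣQ_DR = 275.8 cfs.
V = ΣQ_DR · Δt = 275.8 × 5400 s = 1.489 × 10^6 ft³.
Over A = 0.716 mi², depth = V / A = 0.895 in.

d ≈ 0.895 in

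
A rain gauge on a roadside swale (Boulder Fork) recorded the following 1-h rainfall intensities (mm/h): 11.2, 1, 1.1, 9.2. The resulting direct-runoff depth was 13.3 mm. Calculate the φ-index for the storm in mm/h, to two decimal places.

Only the 2 blocks with intensity above φ contribute runoff: 11.2, 9.2 mm/h.
Σ(I−φ)·Δt = d  ⇒  (11.2+9.2 − 2φ)·1 = 13.3
φ = (20.40 − 13.3/1) / 2 = 3.55 mm/h.

φ ≈ 3.55 mm/h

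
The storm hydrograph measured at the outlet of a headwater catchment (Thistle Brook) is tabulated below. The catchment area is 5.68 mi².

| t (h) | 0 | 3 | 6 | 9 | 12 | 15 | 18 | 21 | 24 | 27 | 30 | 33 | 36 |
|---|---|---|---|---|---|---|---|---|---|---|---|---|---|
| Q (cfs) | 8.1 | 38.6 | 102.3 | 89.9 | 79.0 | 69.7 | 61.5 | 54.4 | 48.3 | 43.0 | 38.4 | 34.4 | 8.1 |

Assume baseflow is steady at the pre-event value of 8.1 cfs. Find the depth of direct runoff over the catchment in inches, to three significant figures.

Direct runoff: 0.0, 30.5, 94.2, 81.8, 70.9, 61.6, 53.4, 46.3, 40.2, 34.9, 30.3, 26.3, 0.0 cfs; ΣQ_DR = 570.4 cfs.
V = ΣQ_DR · Δt = 570.4 × 10800 s = 6.160 × 10^6 ft³.
Over A = 5.68 mi², depth = V / A = 0.467 in.

d ≈ 0.467 in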